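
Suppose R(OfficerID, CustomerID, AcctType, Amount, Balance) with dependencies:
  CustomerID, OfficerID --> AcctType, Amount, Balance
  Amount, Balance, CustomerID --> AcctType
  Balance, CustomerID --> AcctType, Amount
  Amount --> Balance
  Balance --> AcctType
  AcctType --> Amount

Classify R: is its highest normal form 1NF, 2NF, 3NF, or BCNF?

Candidate key: {CustomerID, OfficerID}. Prime attributes: {CustomerID, OfficerID}.
For Amount, Balance, CustomerID --> AcctType we have {Amount, Balance, CustomerID}⁺ = {AcctType, Amount, Balance, CustomerID}; {Amount, Balance, CustomerID} is not a superkey, so BCNF fails.
Amount, Balance, CustomerID --> AcctType determines the non-prime attribute {AcctType} from a non-superkey — 3NF is violated.
No proper subset of a key has a non-prime attribute in its closure, so there is no partial dependency; 2NF holds.

2NF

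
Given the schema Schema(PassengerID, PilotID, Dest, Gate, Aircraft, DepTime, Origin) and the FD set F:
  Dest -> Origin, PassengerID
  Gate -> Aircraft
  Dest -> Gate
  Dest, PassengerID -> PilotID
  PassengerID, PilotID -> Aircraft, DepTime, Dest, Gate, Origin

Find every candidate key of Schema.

{Dest}, {PassengerID, PilotID}

Closure of {Dest} is {Aircraft, DepTime, Dest, Gate, Origin, PassengerID, PilotID}, the whole schema; {Dest} is a candidate key.
Closure of {PassengerID, PilotID} is {Aircraft, DepTime, Dest, Gate, Origin, PassengerID, PilotID}, the whole schema; {PassengerID, PilotID} is a candidate key.
Any other superkey properly contains one of these, so there are no further candidate keys.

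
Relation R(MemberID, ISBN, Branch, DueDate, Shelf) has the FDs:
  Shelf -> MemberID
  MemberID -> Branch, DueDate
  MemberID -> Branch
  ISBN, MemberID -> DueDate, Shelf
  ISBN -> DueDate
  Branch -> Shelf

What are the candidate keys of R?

{ISBN} never appears on the right of any FD, so every key must include it.
{Branch, ISBN}⁺ = {Branch, DueDate, ISBN, MemberID, Shelf} — all of the relation — so {Branch, ISBN} is a candidate key.
{ISBN, MemberID}⁺ = {Branch, DueDate, ISBN, MemberID, Shelf} — all of the relation — so {ISBN, MemberID} is a candidate key.
{ISBN, Shelf}⁺ = {Branch, DueDate, ISBN, MemberID, Shelf} — all of the relation — so {ISBN, Shelf} is a candidate key.
Any other superkey properly contains one of these, so there are no further candidate keys.

{Branch, ISBN}, {ISBN, MemberID}, {ISBN, Shelf}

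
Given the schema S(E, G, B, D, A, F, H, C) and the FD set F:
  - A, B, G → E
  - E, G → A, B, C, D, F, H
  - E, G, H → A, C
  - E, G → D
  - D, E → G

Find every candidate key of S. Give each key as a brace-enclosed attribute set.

{A, B, G}, {D, E}, {E, G}

{D, E}⁺ = {A, B, C, D, E, F, G, H}, which is every attribute, so {D, E} is a candidate key.
{E, G}⁺ = {A, B, C, D, E, F, G, H}, which is every attribute, so {E, G} is a candidate key.
{A, B, G}⁺ = {A, B, C, D, E, F, G, H}, which is every attribute, so {A, B, G} is a candidate key.
Any other superkey properly contains one of these, so there are no further candidate keys.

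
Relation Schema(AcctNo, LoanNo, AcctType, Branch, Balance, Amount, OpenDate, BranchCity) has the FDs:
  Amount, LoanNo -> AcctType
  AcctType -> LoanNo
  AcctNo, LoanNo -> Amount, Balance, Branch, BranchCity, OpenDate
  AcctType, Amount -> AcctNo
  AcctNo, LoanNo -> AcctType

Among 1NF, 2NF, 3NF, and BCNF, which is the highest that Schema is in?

Candidate keys: {AcctNo, AcctType}, {AcctNo, LoanNo}, {AcctType, Amount}, {Amount, LoanNo}. Prime attributes: {AcctNo, AcctType, Amount, LoanNo}.
AcctType -> LoanNo: {AcctType}⁺ = {AcctType, LoanNo}, which is not all of the attributes, so the left side is not a superkey — BCNF is violated.
Since {LoanNo} ⊆ prime attributes and every other non-superkey FD also has a prime right side, the schema is in 3NF.

3NF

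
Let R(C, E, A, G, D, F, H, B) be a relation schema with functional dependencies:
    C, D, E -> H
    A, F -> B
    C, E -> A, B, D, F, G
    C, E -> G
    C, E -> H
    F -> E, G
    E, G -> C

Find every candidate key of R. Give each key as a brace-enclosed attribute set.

{C, E}, {E, G}, {F}

Closure of {F} is {A, B, C, D, E, F, G, H}, the whole schema; {F} is a candidate key.
Closure of {C, E} is {A, B, C, D, E, F, G, H}, the whole schema; {C, E} is a candidate key.
Closure of {E, G} is {A, B, C, D, E, F, G, H}, the whole schema; {E, G} is a candidate key.
No proper subset of any of these is a key, and no other minimal superkey exists.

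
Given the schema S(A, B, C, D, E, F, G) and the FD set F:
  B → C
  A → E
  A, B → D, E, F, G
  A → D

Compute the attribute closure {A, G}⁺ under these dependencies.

{A, D, E, G}

Start with {A, G}.
A → E applies; add {E} → now {A, E, G}.
A → D applies; add {D} → now {A, D, E, G}.
No further FD applies.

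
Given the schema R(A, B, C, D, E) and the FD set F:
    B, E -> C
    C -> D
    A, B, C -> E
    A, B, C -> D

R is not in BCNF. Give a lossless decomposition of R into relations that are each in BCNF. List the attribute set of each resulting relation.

Candidate keys of the original relation: {A, B, C}, {A, B, E}.
In {A, B, C, D, E}, {B, E} is not a superkey ({B, E}⁺ restricted to this set is {B, C, D, E}), so split on B, E -> C, D into {B, C, D, E} and {A, B, E}.
In {B, C, D, E}, {C} is not a superkey ({C}⁺ restricted to this set is {C, D}), so split on C -> D into {C, D} and {B, C, E}.
{C, D}: every determinant is a superkey — BCNF.
{B, C, E}: every determinant is a superkey — BCNF.
{A, B, E}: every determinant is a superkey — BCNF.

{A, B, E}; {B, C, E}; {C, D}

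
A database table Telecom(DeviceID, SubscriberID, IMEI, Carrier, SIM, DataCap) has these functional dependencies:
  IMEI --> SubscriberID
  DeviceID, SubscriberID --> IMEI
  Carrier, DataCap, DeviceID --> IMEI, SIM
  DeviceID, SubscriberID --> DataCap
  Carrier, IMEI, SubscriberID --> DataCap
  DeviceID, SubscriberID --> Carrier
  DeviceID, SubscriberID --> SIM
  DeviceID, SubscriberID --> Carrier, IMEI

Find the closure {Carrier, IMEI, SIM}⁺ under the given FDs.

Start with {Carrier, IMEI, SIM}.
IMEI --> SubscriberID applies; add {SubscriberID} → now {Carrier, IMEI, SIM, SubscriberID}.
Carrier, IMEI, SubscriberID --> DataCap applies; add {DataCap} → now {Carrier, DataCap, IMEI, SIM, SubscriberID}.
No further FD applies.

{Carrier, DataCap, IMEI, SIM, SubscriberID}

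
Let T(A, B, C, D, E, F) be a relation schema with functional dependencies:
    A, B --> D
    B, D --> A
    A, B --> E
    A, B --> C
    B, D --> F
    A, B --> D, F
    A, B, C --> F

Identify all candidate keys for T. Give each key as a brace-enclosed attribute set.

{A, B}, {B, D}

Attributes never on any right-hand side: {B} — every candidate key must contain it.
{A, B}⁺ = {A, B, C, D, E, F} — all of the relation — so {A, B} is a candidate key.
{B, D}⁺ = {A, B, C, D, E, F} — all of the relation — so {B, D} is a candidate key.
Any other superkey properly contains one of these, so there are no further candidate keys.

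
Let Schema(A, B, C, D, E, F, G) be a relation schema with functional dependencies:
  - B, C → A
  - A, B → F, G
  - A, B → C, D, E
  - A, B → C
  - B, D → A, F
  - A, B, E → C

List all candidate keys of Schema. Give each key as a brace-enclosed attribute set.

Attributes never on any right-hand side: {B} — every candidate key must contain it.
{A, B}⁺ = {A, B, C, D, E, F, G}, which is every attribute, so {A, B} is a candidate key.
{B, C}⁺ = {A, B, C, D, E, F, G}, which is every attribute, so {B, C} is a candidate key.
{B, D}⁺ = {A, B, C, D, E, F, G}, which is every attribute, so {B, D} is a candidate key.
These are minimal and exhaustive — every other superkey contains one of them.

{A, B}, {B, C}, {B, D}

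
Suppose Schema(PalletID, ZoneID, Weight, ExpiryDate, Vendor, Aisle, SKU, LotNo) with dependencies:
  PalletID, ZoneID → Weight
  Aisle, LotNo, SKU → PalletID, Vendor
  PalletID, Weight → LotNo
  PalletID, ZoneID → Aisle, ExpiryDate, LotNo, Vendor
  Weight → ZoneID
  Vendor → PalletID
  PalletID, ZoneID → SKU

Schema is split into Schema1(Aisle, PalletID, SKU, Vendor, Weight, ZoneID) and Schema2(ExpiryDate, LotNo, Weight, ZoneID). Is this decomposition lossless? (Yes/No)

No

Common attributes: {Weight, ZoneID}; their closure is {Weight, ZoneID}.
The closure covers neither Schema1 nor Schema2 entirely; the join is not lossless.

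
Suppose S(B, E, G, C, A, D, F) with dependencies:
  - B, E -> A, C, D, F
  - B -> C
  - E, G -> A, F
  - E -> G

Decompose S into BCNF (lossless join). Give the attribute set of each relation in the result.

{A, E, F, G}; {B, C}; {B, D, E}

Candidate key of the original relation: {B, E}.
In {A, B, C, D, E, F, G}, {B} is not a superkey ({B}⁺ restricted to this set is {B, C}), so split on B -> C into {B, C} and {A, B, D, E, F, G}.
{B, C} is in BCNF.
In {A, B, D, E, F, G}, {E, G} is not a superkey ({E, G}⁺ restricted to this set is {A, E, F, G}), so split on E, G -> A, F into {A, E, F, G} and {B, D, E, G}.
{A, E, F, G} is in BCNF.
In {B, D, E, G}, {E} is not a superkey ({E}⁺ restricted to this set is {E, G}), so split on E -> G into {E, G} and {B, D, E}.
{E, G} is in BCNF.
{B, D, E} is in BCNF.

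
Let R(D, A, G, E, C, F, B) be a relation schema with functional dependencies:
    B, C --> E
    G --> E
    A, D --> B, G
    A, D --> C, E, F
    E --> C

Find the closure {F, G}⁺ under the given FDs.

Start with {F, G}.
G --> E applies; add {E} → now {E, F, G}.
E --> C applies; add {C} → now {C, E, F, G}.
No further FD applies.

{C, E, F, G}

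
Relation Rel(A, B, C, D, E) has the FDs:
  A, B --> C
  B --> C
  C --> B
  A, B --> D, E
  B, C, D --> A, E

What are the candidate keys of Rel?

{A, B}, {A, C}, {B, D}, {C, D}

{A, B} is a candidate key since {A, B}⁺ = {A, B, C, D, E} covers every attribute.
{A, C} is a candidate key since {A, C}⁺ = {A, B, C, D, E} covers every attribute.
{B, D} is a candidate key since {B, D}⁺ = {A, B, C, D, E} covers every attribute.
{C, D} is a candidate key since {C, D}⁺ = {A, B, C, D, E} covers every attribute.
Any other superkey properly contains one of these, so there are no further candidate keys.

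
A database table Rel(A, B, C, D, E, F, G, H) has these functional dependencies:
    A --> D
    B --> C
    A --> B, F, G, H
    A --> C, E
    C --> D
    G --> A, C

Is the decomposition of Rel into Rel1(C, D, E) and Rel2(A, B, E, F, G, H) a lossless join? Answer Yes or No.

Rel1 ∩ Rel2 = {E}; its closure under F is {E}.
The closure covers neither Rel1 nor Rel2 entirely; the join is not lossless.

No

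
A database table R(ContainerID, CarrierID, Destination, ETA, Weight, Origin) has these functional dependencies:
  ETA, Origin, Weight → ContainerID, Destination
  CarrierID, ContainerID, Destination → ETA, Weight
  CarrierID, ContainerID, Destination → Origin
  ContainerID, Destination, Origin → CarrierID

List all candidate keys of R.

{CarrierID, ContainerID, Destination}, {ContainerID, Destination, Origin}, {ETA, Origin, Weight}

{CarrierID, ContainerID, Destination}⁺ = {CarrierID, ContainerID, Destination, ETA, Origin, Weight} — all of the relation — so {CarrierID, ContainerID, Destination} is a candidate key.
{ContainerID, Destination, Origin}⁺ = {CarrierID, ContainerID, Destination, ETA, Origin, Weight} — all of the relation — so {ContainerID, Destination, Origin} is a candidate key.
{ETA, Origin, Weight}⁺ = {CarrierID, ContainerID, Destination, ETA, Origin, Weight} — all of the relation — so {ETA, Origin, Weight} is a candidate key.
Any other superkey properly contains one of these, so there are no further candidate keys.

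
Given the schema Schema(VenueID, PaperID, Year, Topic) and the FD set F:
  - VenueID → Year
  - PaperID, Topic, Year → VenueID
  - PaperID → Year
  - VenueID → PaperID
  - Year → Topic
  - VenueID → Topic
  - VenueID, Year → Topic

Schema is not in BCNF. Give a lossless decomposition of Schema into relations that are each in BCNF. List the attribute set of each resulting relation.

{PaperID, VenueID, Year}; {Topic, Year}

Candidate keys of the original relation: {PaperID}, {VenueID}.
Within {PaperID, Topic, VenueID, Year}: {Year}⁺ ∩ {PaperID, Topic, VenueID, Year} = {Topic, Year}, not the whole set, so Year → Topic violates BCNF; decompose into {Topic, Year} and {PaperID, VenueID, Year}.
{Topic, Year} has no BCNF violation.
{PaperID, VenueID, Year} has no BCNF violation.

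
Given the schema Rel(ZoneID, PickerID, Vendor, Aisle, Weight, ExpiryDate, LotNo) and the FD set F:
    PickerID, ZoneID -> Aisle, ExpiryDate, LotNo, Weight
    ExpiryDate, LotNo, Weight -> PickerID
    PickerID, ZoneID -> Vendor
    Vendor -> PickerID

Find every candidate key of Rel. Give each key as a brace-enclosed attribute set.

{ExpiryDate, LotNo, Weight, ZoneID}, {PickerID, ZoneID}, {Vendor, ZoneID}

Attributes never on any right-hand side: {ZoneID} — every candidate key must contain it.
{PickerID, ZoneID} is a candidate key since {PickerID, ZoneID}⁺ = {Aisle, ExpiryDate, LotNo, PickerID, Vendor, Weight, ZoneID} covers every attribute.
{Vendor, ZoneID} is a candidate key since {Vendor, ZoneID}⁺ = {Aisle, ExpiryDate, LotNo, PickerID, Vendor, Weight, ZoneID} covers every attribute.
{ExpiryDate, LotNo, Weight, ZoneID} is a candidate key since {ExpiryDate, LotNo, Weight, ZoneID}⁺ = {Aisle, ExpiryDate, LotNo, PickerID, Vendor, Weight, ZoneID} covers every attribute.
These are minimal and exhaustive — every other superkey contains one of them.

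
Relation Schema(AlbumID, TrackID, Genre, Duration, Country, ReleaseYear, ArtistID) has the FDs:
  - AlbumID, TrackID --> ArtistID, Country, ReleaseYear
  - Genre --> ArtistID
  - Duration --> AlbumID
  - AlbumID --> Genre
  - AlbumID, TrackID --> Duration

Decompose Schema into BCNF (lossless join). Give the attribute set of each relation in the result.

{AlbumID, Duration}; {AlbumID, Genre}; {ArtistID, Genre}; {Country, Duration, ReleaseYear, TrackID}

Candidate keys of the original relation: {AlbumID, TrackID}, {Duration, TrackID}.
In {AlbumID, ArtistID, Country, Duration, Genre, ReleaseYear, TrackID}, {Genre} is not a superkey ({Genre}⁺ restricted to this set is {ArtistID, Genre}), so split on Genre --> ArtistID into {ArtistID, Genre} and {AlbumID, Country, Duration, Genre, ReleaseYear, TrackID}.
{ArtistID, Genre}: every determinant is a superkey — BCNF.
In {AlbumID, Country, Duration, Genre, ReleaseYear, TrackID}, {Duration} is not a superkey ({Duration}⁺ restricted to this set is {AlbumID, Duration, Genre}), so split on Duration --> AlbumID, Genre into {AlbumID, Duration, Genre} and {Country, Duration, ReleaseYear, TrackID}.
In {AlbumID, Duration, Genre}, {AlbumID} is not a superkey ({AlbumID}⁺ restricted to this set is {AlbumID, Genre}), so split on AlbumID --> Genre into {AlbumID, Genre} and {AlbumID, Duration}.
{AlbumID, Genre}: every determinant is a superkey — BCNF.
{AlbumID, Duration}: every determinant is a superkey — BCNF.
{Country, Duration, ReleaseYear, TrackID}: every determinant is a superkey — BCNF.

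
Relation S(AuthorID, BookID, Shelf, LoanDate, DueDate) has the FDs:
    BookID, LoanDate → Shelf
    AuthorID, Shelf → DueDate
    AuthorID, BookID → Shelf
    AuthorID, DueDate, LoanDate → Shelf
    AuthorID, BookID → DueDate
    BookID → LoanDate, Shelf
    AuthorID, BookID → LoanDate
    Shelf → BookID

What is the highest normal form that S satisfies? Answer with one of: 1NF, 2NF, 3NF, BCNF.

Candidate keys: {AuthorID, BookID}, {AuthorID, DueDate, LoanDate}, {AuthorID, Shelf}. Prime attributes: {AuthorID, BookID, DueDate, LoanDate, Shelf}.
BookID, LoanDate → Shelf breaks BCNF: {BookID, LoanDate}⁺ = {BookID, LoanDate, Shelf}, so {BookID, LoanDate} is not a superkey.
Its right-hand attributes {Shelf} are all prime, as are those of every other non-superkey FD — the relation is in 3NF.

3NF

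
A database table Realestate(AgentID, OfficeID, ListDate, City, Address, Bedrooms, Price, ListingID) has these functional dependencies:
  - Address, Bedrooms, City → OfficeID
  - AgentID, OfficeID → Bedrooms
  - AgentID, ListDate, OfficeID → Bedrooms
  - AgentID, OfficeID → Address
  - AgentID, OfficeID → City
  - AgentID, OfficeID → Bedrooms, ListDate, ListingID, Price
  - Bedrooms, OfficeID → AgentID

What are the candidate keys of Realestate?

{Address, Bedrooms, City}, {AgentID, OfficeID}, {Bedrooms, OfficeID}

{AgentID, OfficeID}⁺ = {Address, AgentID, Bedrooms, City, ListDate, ListingID, OfficeID, Price}, which is every attribute, so {AgentID, OfficeID} is a candidate key.
{Bedrooms, OfficeID}⁺ = {Address, AgentID, Bedrooms, City, ListDate, ListingID, OfficeID, Price}, which is every attribute, so {Bedrooms, OfficeID} is a candidate key.
{Address, Bedrooms, City}⁺ = {Address, AgentID, Bedrooms, City, ListDate, ListingID, OfficeID, Price}, which is every attribute, so {Address, Bedrooms, City} is a candidate key.
These are minimal and exhaustive — every other superkey contains one of them.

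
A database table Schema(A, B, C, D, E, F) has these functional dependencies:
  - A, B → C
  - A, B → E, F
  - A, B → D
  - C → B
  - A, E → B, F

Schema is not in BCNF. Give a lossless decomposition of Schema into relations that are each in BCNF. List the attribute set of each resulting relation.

{A, C, D, E, F}; {B, C}

Candidate keys of the original relation: {A, B}, {A, C}, {A, E}.
Within {A, B, C, D, E, F}: {C}⁺ ∩ {A, B, C, D, E, F} = {B, C}, not the whole set, so C → B violates BCNF; decompose into {B, C} and {A, C, D, E, F}.
{B, C} has no BCNF violation.
{A, C, D, E, F} has no BCNF violation.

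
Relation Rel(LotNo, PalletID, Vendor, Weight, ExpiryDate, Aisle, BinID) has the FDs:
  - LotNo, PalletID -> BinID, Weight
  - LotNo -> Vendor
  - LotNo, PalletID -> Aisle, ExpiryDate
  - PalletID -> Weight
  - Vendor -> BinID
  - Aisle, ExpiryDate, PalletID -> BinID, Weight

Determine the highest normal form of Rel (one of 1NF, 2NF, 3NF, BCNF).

1NF

Candidate key: {LotNo, PalletID}. Prime attributes: {LotNo, PalletID}.
For LotNo -> Vendor we have {LotNo}⁺ = {BinID, LotNo, Vendor}; {LotNo} is not a superkey, so BCNF fails.
LotNo -> Vendor has non-prime {Vendor} on the right and a non-superkey on the left, so 3NF fails.
The proper key subset {LotNo} of {LotNo, PalletID} determines non-prime {BinID, Vendor}, so the relation is not even in 2NF.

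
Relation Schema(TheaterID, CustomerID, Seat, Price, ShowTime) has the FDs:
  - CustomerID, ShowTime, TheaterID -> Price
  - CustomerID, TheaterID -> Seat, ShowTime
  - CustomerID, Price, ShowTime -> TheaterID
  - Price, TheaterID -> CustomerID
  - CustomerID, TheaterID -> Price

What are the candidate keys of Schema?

Closure of {CustomerID, TheaterID} is {CustomerID, Price, Seat, ShowTime, TheaterID}, the whole schema; {CustomerID, TheaterID} is a candidate key.
Closure of {Price, TheaterID} is {CustomerID, Price, Seat, ShowTime, TheaterID}, the whole schema; {Price, TheaterID} is a candidate key.
Closure of {CustomerID, Price, ShowTime} is {CustomerID, Price, Seat, ShowTime, TheaterID}, the whole schema; {CustomerID, Price, ShowTime} is a candidate key.
These are minimal and exhaustive — every other superkey contains one of them.

{CustomerID, Price, ShowTime}, {CustomerID, TheaterID}, {Price, TheaterID}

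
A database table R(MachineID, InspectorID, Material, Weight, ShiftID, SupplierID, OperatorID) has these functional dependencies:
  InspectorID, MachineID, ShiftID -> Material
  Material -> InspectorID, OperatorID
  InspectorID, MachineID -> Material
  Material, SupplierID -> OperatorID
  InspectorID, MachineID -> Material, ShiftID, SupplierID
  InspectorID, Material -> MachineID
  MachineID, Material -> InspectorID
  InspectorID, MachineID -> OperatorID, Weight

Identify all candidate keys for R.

{Material}⁺ = {InspectorID, MachineID, Material, OperatorID, ShiftID, SupplierID, Weight}, which is every attribute, so {Material} is a candidate key.
{InspectorID, MachineID}⁺ = {InspectorID, MachineID, Material, OperatorID, ShiftID, SupplierID, Weight}, which is every attribute, so {InspectorID, MachineID} is a candidate key.
Any other superkey properly contains one of these, so there are no further candidate keys.

{InspectorID, MachineID}, {Material}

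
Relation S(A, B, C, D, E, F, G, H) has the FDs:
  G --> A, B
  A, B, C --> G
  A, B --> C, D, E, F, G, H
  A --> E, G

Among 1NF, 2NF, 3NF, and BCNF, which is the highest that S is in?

BCNF

Candidate keys: {A}, {G}. Prime attributes: {A, G}.
The left-hand side of every FD is a superkey, so BCNF is satisfied.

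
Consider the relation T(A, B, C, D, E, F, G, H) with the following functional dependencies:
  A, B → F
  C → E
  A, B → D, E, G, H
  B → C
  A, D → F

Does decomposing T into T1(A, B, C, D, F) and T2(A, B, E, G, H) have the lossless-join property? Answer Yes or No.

Common attributes: {A, B}; their closure is {A, B, C, D, E, F, G, H}.
Since T1 ⊆ {A, B, C, D, E, F, G, H}, the intersection is a superkey of T1; the decomposition is lossless.

Yes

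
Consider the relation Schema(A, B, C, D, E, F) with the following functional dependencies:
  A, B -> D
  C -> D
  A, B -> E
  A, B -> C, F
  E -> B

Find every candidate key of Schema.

Attributes never on any right-hand side: {A} — every candidate key must contain it.
{A, B}⁺ = {A, B, C, D, E, F} — all of the relation — so {A, B} is a candidate key.
{A, E}⁺ = {A, B, C, D, E, F} — all of the relation — so {A, E} is a candidate key.
Any other superkey properly contains one of these, so there are no further candidate keys.

{A, B}, {A, E}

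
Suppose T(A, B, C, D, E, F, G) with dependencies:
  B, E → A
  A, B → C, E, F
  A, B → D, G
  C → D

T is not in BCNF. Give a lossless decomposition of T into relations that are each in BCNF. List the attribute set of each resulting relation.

Candidate keys of the original relation: {A, B}, {B, E}.
In {A, B, C, D, E, F, G}, {C} is not a superkey ({C}⁺ restricted to this set is {C, D}), so split on C → D into {C, D} and {A, B, C, E, F, G}.
{C, D} has no BCNF violation.
{A, B, C, E, F, G} has no BCNF violation.

{A, B, C, E, F, G}; {C, D}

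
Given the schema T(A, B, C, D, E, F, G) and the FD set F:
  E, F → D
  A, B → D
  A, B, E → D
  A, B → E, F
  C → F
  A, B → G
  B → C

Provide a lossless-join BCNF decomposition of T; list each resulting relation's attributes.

Candidate key of the original relation: {A, B}.
In {A, B, C, D, E, F, G}, {E, F} is not a superkey ({E, F}⁺ restricted to this set is {D, E, F}), so split on E, F → D into {D, E, F} and {A, B, C, E, F, G}.
{D, E, F} has no BCNF violation.
In {A, B, C, E, F, G}, {C} is not a superkey ({C}⁺ restricted to this set is {C, F}), so split on C → F into {C, F} and {A, B, C, E, G}.
{C, F} has no BCNF violation.
In {A, B, C, E, G}, {B} is not a superkey ({B}⁺ restricted to this set is {B, C}), so split on B → C into {B, C} and {A, B, E, G}.
{B, C} has no BCNF violation.
{A, B, E, G} has no BCNF violation.

{A, B, E, G}; {B, C}; {C, F}; {D, E, F}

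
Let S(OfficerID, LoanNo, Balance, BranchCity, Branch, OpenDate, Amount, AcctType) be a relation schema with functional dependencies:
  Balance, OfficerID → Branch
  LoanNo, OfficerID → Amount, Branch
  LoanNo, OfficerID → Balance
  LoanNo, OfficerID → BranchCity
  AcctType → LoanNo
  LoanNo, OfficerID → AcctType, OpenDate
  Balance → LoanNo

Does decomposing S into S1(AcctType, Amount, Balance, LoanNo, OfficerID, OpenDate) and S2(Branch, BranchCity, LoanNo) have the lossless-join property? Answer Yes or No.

Common attributes: {LoanNo}; their closure is {LoanNo}.
The closure covers neither S1 nor S2 entirely; the join is not lossless.

No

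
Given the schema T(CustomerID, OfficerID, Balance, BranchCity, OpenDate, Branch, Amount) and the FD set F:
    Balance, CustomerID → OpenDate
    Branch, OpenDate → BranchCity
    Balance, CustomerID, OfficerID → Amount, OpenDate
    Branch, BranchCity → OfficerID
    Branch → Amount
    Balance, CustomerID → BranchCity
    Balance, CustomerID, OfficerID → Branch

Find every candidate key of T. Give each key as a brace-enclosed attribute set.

{Balance, Branch, CustomerID}, {Balance, CustomerID, OfficerID}

{Balance, CustomerID} never appear on the right of any FD, so every key must include all of them.
{Balance, Branch, CustomerID}⁺ = {Amount, Balance, Branch, BranchCity, CustomerID, OfficerID, OpenDate} — all of the relation — so {Balance, Branch, CustomerID} is a candidate key.
{Balance, CustomerID, OfficerID}⁺ = {Amount, Balance, Branch, BranchCity, CustomerID, OfficerID, OpenDate} — all of the relation — so {Balance, CustomerID, OfficerID} is a candidate key.
No proper subset of any of these is a key, and no other minimal superkey exists.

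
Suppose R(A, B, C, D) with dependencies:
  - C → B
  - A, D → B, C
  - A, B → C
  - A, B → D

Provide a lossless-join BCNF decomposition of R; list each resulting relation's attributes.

Candidate keys of the original relation: {A, B}, {A, C}, {A, D}.
{A, B, C, D}: {C} determines {B, C} here but is not a superkey — split on C → B, giving {B, C} and {A, C, D}.
{B, C} has no BCNF violation.
{A, C, D} has no BCNF violation.

{A, C, D}; {B, C}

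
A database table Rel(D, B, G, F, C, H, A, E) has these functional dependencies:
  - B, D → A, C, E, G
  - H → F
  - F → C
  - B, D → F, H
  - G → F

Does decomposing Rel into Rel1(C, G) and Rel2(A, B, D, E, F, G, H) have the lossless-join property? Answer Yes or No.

Common attributes: {G}; their closure is {C, F, G}.
Rel1 is contained in that closure, so Rel1 ∩ Rel2 → Rel1 holds and the join is lossless.

Yes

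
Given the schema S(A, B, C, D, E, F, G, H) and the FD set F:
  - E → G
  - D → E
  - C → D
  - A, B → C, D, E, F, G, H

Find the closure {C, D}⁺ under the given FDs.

Start with {C, D}.
D → E applies; add {E} → now {C, D, E}.
E → G applies; add {G} → now {C, D, E, G}.
No further FD applies.

{C, D, E, G}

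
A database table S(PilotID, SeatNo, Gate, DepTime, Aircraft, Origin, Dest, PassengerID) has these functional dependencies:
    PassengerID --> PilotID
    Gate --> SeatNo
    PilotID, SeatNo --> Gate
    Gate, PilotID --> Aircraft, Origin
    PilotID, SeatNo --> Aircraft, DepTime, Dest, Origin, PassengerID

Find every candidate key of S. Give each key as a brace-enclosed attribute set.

{Gate, PassengerID}⁺ = {Aircraft, DepTime, Dest, Gate, Origin, PassengerID, PilotID, SeatNo}, which is every attribute, so {Gate, PassengerID} is a candidate key.
{Gate, PilotID}⁺ = {Aircraft, DepTime, Dest, Gate, Origin, PassengerID, PilotID, SeatNo}, which is every attribute, so {Gate, PilotID} is a candidate key.
{PassengerID, SeatNo}⁺ = {Aircraft, DepTime, Dest, Gate, Origin, PassengerID, PilotID, SeatNo}, which is every attribute, so {PassengerID, SeatNo} is a candidate key.
{PilotID, SeatNo}⁺ = {Aircraft, DepTime, Dest, Gate, Origin, PassengerID, PilotID, SeatNo}, which is every attribute, so {PilotID, SeatNo} is a candidate key.
These are minimal and exhaustive — every other superkey contains one of them.

{Gate, PassengerID}, {Gate, PilotID}, {PassengerID, SeatNo}, {PilotID, SeatNo}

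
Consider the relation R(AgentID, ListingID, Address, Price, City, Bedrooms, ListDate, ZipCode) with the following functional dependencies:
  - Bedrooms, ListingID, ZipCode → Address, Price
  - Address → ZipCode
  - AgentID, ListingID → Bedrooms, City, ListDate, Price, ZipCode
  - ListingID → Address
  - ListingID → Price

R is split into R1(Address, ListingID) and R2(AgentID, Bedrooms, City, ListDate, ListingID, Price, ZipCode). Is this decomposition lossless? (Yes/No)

Yes

The shared attributes are {ListingID} and {ListingID}⁺ = {Address, ListingID, Price, ZipCode}.
Since R1 ⊆ {Address, ListingID, Price, ZipCode}, the intersection is a superkey of R1; the decomposition is lossless.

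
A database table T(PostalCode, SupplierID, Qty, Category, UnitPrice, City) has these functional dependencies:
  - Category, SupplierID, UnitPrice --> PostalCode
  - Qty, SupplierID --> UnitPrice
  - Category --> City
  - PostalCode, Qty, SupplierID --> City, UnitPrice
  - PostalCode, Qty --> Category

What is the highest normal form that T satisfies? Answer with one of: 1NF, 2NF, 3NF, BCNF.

1NF

Candidate keys: {Category, Qty, SupplierID}, {PostalCode, Qty, SupplierID}. Prime attributes: {Category, PostalCode, Qty, SupplierID}.
Category, SupplierID, UnitPrice --> PostalCode breaks BCNF: {Category, SupplierID, UnitPrice}⁺ = {Category, City, PostalCode, SupplierID, UnitPrice}, so {Category, SupplierID, UnitPrice} is not a superkey.
Qty, SupplierID --> UnitPrice determines the non-prime attribute {UnitPrice} from a non-superkey — 3NF is violated.
The proper key subset {Category} of {Category, Qty, SupplierID} determines non-prime {City}, so the relation is not even in 2NF.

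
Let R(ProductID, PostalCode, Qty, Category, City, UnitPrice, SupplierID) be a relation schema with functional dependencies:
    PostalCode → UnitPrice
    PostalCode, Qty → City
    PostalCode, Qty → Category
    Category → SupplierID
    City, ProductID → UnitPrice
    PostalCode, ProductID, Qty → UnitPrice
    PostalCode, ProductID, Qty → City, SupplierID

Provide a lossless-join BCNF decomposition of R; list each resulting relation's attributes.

{Category, City, PostalCode, Qty}; {Category, SupplierID}; {PostalCode, ProductID, Qty}; {PostalCode, UnitPrice}

Candidate key of the original relation: {PostalCode, ProductID, Qty}.
Within {Category, City, PostalCode, ProductID, Qty, SupplierID, UnitPrice}: {PostalCode}⁺ ∩ {Category, City, PostalCode, ProductID, Qty, SupplierID, UnitPrice} = {PostalCode, UnitPrice}, not the whole set, so PostalCode → UnitPrice violates BCNF; decompose into {PostalCode, UnitPrice} and {Category, City, PostalCode, ProductID, Qty, SupplierID}.
{PostalCode, UnitPrice} is in BCNF.
Within {Category, City, PostalCode, ProductID, Qty, SupplierID}: {PostalCode, Qty}⁺ ∩ {Category, City, PostalCode, ProductID, Qty, SupplierID} = {Category, City, PostalCode, Qty, SupplierID}, not the whole set, so PostalCode, Qty → Category, City, SupplierID violates BCNF; decompose into {Category, City, PostalCode, Qty, SupplierID} and {PostalCode, ProductID, Qty}.
Within {Category, City, PostalCode, Qty, SupplierID}: {Category}⁺ ∩ {Category, City, PostalCode, Qty, SupplierID} = {Category, SupplierID}, not the whole set, so Category → SupplierID violates BCNF; decompose into {Category, SupplierID} and {Category, City, PostalCode, Qty}.
{Category, SupplierID} is in BCNF.
{Category, City, PostalCode, Qty} is in BCNF.
{PostalCode, ProductID, Qty} is in BCNF.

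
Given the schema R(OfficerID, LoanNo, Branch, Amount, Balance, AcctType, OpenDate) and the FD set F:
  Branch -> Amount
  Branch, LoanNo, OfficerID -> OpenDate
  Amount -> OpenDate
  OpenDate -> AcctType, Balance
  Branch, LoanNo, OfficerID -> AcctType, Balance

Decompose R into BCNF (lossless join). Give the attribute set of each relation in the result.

Candidate key of the original relation: {Branch, LoanNo, OfficerID}.
Within {AcctType, Amount, Balance, Branch, LoanNo, OfficerID, OpenDate}: {Branch}⁺ ∩ {AcctType, Amount, Balance, Branch, LoanNo, OfficerID, OpenDate} = {AcctType, Amount, Balance, Branch, OpenDate}, not the whole set, so Branch -> AcctType, Amount, Balance, OpenDate violates BCNF; decompose into {AcctType, Amount, Balance, Branch, OpenDate} and {Branch, LoanNo, OfficerID}.
Within {AcctType, Amount, Balance, Branch, OpenDate}: {Amount}⁺ ∩ {AcctType, Amount, Balance, Branch, OpenDate} = {AcctType, Amount, Balance, OpenDate}, not the whole set, so Amount -> AcctType, Balance, OpenDate violates BCNF; decompose into {AcctType, Amount, Balance, OpenDate} and {Amount, Branch}.
Within {AcctType, Amount, Balance, OpenDate}: {OpenDate}⁺ ∩ {AcctType, Amount, Balance, OpenDate} = {AcctType, Balance, OpenDate}, not the whole set, so OpenDate -> AcctType, Balance violates BCNF; decompose into {AcctType, Balance, OpenDate} and {Amount, OpenDate}.
{AcctType, Balance, OpenDate} has no BCNF violation.
{Amount, OpenDate} has no BCNF violation.
{Amount, Branch} has no BCNF violation.
{Branch, LoanNo, OfficerID} has no BCNF violation.

{AcctType, Balance, OpenDate}; {Amount, Branch}; {Amount, OpenDate}; {Branch, LoanNo, OfficerID}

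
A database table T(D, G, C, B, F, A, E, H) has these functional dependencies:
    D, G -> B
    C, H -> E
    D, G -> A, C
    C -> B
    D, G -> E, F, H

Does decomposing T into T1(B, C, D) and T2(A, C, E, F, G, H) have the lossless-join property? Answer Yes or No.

No

The shared attributes are {C} and {C}⁺ = {B, C}.
T1 ⊄ {B, C} and T2 ⊄ {B, C}, so the split is lossy.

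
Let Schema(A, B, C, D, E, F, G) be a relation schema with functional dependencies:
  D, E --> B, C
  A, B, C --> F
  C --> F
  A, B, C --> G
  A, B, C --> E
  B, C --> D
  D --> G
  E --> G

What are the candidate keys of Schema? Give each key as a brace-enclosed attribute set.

No FD produces {A}, so it must be in every candidate key.
{A, B, C}⁺ = {A, B, C, D, E, F, G} — all of the relation — so {A, B, C} is a candidate key.
{A, D, E}⁺ = {A, B, C, D, E, F, G} — all of the relation — so {A, D, E} is a candidate key.
Any other superkey properly contains one of these, so there are no further candidate keys.

{A, B, C}, {A, D, E}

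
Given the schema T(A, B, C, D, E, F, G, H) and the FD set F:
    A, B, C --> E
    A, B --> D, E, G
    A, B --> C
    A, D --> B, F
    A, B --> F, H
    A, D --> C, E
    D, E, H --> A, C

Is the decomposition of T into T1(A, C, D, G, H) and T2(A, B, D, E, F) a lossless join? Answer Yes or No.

Common attributes: {A, D}; their closure is {A, B, C, D, E, F, G, H}.
T1 is contained in that closure, so T1 ∩ T2 --> T1 holds and the join is lossless.

Yes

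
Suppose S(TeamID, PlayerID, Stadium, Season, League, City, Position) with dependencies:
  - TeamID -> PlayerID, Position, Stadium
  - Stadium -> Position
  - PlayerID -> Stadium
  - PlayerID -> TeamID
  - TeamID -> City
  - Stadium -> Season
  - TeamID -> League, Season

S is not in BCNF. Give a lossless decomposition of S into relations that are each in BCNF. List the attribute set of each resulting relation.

Candidate keys of the original relation: {PlayerID}, {TeamID}.
{City, League, PlayerID, Position, Season, Stadium, TeamID}: {Stadium} determines {Position, Season, Stadium} here but is not a superkey — split on Stadium -> Position, Season, giving {Position, Season, Stadium} and {City, League, PlayerID, Stadium, TeamID}.
{Position, Season, Stadium} is in BCNF.
{City, League, PlayerID, Stadium, TeamID} is in BCNF.

{City, League, PlayerID, Stadium, TeamID}; {Position, Season, Stadium}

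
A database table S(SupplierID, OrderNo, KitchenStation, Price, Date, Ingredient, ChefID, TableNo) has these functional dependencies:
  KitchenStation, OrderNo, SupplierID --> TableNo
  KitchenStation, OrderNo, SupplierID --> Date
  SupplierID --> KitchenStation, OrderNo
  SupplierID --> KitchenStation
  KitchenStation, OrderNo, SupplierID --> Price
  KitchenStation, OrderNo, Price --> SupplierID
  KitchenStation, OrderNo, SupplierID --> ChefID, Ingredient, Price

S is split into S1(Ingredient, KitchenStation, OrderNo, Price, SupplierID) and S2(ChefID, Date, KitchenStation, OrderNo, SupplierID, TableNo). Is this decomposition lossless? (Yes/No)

Yes

Common attributes: {KitchenStation, OrderNo, SupplierID}; their closure is {ChefID, Date, Ingredient, KitchenStation, OrderNo, Price, SupplierID, TableNo}.
Since S1 ⊆ {ChefID, Date, Ingredient, KitchenStation, OrderNo, Price, SupplierID, TableNo}, the intersection is a superkey of S1; the decomposition is lossless.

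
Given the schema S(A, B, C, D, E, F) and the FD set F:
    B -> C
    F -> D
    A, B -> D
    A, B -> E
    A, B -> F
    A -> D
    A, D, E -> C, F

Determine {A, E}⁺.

{A, C, D, E, F}

Start with {A, E}.
A -> D applies; add {D} → now {A, D, E}.
A, D, E -> C, F applies; add {C, F} → now {A, C, D, E, F}.
No further FD applies.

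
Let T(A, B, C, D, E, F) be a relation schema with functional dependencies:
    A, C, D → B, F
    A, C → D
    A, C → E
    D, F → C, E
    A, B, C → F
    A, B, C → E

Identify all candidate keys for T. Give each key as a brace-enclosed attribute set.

{A, C}, {A, D, F}

{A} never appears on the right of any FD, so every key must include it.
{A, C}⁺ = {A, B, C, D, E, F} — all of the relation — so {A, C} is a candidate key.
{A, D, F}⁺ = {A, B, C, D, E, F} — all of the relation — so {A, D, F} is a candidate key.
Any other superkey properly contains one of these, so there are no further candidate keys.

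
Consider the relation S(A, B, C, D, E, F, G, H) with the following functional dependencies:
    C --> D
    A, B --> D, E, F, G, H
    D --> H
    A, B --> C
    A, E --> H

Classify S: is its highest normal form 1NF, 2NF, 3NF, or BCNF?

2NF

Candidate key: {A, B}. Prime attributes: {A, B}.
For C --> D we have {C}⁺ = {C, D, H}; {C} is not a superkey, so BCNF fails.
Because {D} is non-prime and the left side of C --> D is not a superkey, the relation is not in 3NF.
Checking every proper subset of each key, none determines a non-prime attribute — 2NF is satisfied.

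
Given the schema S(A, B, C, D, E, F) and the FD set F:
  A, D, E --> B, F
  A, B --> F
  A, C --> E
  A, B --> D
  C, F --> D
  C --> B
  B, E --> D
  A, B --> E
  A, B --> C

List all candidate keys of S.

Attributes never on any right-hand side: {A} — every candidate key must contain it.
{A, B}⁺ = {A, B, C, D, E, F}, which is every attribute, so {A, B} is a candidate key.
{A, C}⁺ = {A, B, C, D, E, F}, which is every attribute, so {A, C} is a candidate key.
{A, D, E}⁺ = {A, B, C, D, E, F}, which is every attribute, so {A, D, E} is a candidate key.
These are minimal and exhaustive — every other superkey contains one of them.

{A, B}, {A, C}, {A, D, E}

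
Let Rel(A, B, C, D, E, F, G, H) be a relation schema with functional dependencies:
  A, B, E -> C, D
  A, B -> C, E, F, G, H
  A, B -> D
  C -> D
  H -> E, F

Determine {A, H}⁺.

{A, E, F, H}

Start with {A, H}.
H -> E, F applies; add {E, F} → now {A, E, F, H}.
No further FD applies.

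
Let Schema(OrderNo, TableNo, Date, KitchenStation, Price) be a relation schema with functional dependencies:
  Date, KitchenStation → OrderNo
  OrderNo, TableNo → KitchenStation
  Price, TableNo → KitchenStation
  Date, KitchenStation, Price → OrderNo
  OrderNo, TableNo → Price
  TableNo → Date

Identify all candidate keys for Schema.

{KitchenStation, TableNo}, {OrderNo, TableNo}, {Price, TableNo}

Attributes never on any right-hand side: {TableNo} — every candidate key must contain it.
Closure of {KitchenStation, TableNo} is {Date, KitchenStation, OrderNo, Price, TableNo}, the whole schema; {KitchenStation, TableNo} is a candidate key.
Closure of {OrderNo, TableNo} is {Date, KitchenStation, OrderNo, Price, TableNo}, the whole schema; {OrderNo, TableNo} is a candidate key.
Closure of {Price, TableNo} is {Date, KitchenStation, OrderNo, Price, TableNo}, the whole schema; {Price, TableNo} is a candidate key.
These are minimal and exhaustive — every other superkey contains one of them.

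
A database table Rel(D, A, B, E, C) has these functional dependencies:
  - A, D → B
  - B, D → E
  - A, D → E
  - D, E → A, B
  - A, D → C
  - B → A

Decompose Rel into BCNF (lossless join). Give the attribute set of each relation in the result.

Candidate keys of the original relation: {A, D}, {B, D}, {D, E}.
{A, B, C, D, E}: {B} determines {A, B} here but is not a superkey — split on B → A, giving {A, B} and {B, C, D, E}.
{A, B} is in BCNF.
{B, C, D, E} is in BCNF.

{A, B}; {B, C, D, E}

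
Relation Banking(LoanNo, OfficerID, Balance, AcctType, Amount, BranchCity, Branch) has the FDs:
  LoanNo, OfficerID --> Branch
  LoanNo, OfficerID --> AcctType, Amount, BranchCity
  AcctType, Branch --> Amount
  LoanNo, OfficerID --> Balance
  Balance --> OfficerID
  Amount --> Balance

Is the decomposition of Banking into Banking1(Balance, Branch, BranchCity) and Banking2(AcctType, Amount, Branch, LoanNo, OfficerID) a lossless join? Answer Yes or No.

The shared attributes are {Branch} and {Branch}⁺ = {Branch}.
The closure covers neither Banking1 nor Banking2 entirely; the join is not lossless.

No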